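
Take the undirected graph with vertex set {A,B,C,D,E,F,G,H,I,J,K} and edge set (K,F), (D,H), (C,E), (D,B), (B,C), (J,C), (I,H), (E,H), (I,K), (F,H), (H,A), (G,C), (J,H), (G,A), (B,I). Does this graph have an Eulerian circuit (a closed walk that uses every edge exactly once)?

Degrees: A:2, B:3, C:4, D:2, E:2, F:2, G:2, H:6, I:3, J:2, K:2
Vertices with odd degree: B, I. An Eulerian circuit requires all degrees even.

No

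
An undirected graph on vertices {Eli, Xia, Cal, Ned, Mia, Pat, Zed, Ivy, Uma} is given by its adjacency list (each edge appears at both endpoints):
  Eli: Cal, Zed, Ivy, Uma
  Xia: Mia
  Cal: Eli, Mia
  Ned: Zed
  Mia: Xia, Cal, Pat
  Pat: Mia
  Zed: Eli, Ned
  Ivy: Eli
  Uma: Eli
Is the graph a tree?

The graph has 9 vertices and 8 edges.
Connected and |E| = |V| - 1, which characterizes a tree.

Yes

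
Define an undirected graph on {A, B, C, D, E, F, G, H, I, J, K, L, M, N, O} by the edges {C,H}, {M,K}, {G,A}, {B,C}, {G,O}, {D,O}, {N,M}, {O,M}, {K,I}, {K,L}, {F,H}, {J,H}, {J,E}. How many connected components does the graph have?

Component: {B, C, E, F, H, J}
Component: {A, D, G, I, K, L, M, N, O}

2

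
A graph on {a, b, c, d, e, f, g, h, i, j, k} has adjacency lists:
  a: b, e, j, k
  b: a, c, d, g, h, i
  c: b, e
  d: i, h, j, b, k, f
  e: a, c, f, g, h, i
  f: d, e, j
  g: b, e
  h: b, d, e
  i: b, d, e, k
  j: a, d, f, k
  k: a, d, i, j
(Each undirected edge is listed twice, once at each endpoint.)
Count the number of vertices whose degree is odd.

2

Degrees: a:4, b:6, c:2, d:6, e:6, f:3, g:2, h:3, i:4, j:4, k:4
Odd-degree vertices: f, h.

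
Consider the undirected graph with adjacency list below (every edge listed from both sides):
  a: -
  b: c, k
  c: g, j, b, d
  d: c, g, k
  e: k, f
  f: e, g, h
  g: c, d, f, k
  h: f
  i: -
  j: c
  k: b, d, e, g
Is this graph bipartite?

No

The cycle d-g-k-d has length 3, which is odd, so the graph is not bipartite.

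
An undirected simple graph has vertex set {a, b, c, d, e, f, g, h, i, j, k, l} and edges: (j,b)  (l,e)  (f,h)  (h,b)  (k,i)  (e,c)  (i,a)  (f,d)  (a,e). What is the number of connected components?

Component: {g}
Component: {b, d, f, h, j}
Component: {a, c, e, i, k, l}

3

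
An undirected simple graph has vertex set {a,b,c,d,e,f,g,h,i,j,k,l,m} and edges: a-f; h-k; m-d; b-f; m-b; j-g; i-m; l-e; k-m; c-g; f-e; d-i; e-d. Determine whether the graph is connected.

No

Component: {c, g, j}
Component: {a, b, d, e, f, h, i, k, l, m}
There are 2 separate components, so the graph is not connected.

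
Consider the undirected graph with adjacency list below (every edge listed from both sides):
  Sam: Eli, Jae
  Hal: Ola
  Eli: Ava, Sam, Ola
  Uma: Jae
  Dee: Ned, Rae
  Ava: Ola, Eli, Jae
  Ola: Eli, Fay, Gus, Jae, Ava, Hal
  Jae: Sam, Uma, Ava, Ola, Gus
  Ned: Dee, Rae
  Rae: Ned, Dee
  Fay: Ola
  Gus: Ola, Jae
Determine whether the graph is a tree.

No

|V| = 12, |E| = 15.
It is not connected, so it is not a tree.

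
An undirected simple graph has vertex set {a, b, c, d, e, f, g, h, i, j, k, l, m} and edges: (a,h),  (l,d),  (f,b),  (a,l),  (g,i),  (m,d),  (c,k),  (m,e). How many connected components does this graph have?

Component: {j}
Component: {b, f}
Component: {c, k}
Component: {g, i}
Component: {a, d, e, h, l, m}

5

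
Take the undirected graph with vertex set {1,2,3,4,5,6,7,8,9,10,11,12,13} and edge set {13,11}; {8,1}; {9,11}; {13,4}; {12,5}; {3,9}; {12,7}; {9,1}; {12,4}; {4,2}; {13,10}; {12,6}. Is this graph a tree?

Yes

The graph has 13 vertices and 12 edges.
Connected and |E| = |V| - 1, which characterizes a tree.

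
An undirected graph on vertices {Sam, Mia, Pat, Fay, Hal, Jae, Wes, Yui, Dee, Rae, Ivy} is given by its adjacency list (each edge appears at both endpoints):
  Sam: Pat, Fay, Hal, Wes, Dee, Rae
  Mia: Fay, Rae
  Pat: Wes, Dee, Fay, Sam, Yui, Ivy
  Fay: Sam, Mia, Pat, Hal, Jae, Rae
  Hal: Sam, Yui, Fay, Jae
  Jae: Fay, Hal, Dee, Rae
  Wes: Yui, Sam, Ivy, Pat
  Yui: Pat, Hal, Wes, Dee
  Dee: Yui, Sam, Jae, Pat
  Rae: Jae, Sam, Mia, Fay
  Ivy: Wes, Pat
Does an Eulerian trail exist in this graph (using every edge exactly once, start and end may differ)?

Degrees: Sam:6, Mia:2, Pat:6, Fay:6, Hal:4, Jae:4, Wes:4, Yui:4, Dee:4, Rae:4, Ivy:2
Odd-degree vertices: none (0 total).
With 0 odd-degree vertices and all edges in one connected piece, an Eulerian trail exists.

Yes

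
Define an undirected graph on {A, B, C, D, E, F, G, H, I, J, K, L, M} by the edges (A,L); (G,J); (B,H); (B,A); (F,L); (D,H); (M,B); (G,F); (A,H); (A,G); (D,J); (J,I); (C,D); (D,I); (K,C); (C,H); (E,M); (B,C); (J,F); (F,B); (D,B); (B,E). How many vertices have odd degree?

Degrees: A:4, B:7, C:4, D:5, E:2, F:4, G:3, H:4, I:2, J:4, K:1, L:2, M:2
Odd-degree vertices: B, D, G, K.

4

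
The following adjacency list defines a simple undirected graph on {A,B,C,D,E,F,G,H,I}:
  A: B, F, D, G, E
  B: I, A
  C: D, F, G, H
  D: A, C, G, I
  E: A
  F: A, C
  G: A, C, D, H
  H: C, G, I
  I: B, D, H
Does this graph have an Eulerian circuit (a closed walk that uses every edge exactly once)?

No

Degrees: A:5, B:2, C:4, D:4, E:1, F:2, G:4, H:3, I:3
A, E, H, I have odd degree; an Eulerian circuit needs every degree to be even, so none exists.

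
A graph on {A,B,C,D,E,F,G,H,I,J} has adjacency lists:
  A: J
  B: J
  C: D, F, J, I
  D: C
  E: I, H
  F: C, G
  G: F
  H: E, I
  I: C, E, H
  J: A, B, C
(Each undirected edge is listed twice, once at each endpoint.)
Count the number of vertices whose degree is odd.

Degrees: A:1, B:1, C:4, D:1, E:2, F:2, G:1, H:2, I:3, J:3
Odd-degree vertices: A, B, D, G, I, J.

6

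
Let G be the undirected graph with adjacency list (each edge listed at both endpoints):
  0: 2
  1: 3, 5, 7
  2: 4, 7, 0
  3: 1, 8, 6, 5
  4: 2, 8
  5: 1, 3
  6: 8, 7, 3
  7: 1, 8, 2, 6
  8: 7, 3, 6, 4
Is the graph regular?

Degrees: 0:1, 1:3, 2:3, 3:4, 4:2, 5:2, 6:3, 7:4, 8:4
Vertex 0 has degree 1 while 3 has degree 4, so the graph is not regular.

No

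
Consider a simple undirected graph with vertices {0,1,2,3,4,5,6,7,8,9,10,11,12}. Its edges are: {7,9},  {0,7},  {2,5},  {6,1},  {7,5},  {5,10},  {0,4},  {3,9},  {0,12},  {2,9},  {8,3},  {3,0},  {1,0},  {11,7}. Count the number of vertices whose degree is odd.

Degrees: 0:5, 1:2, 2:2, 3:3, 4:1, 5:3, 6:1, 7:4, 8:1, 9:3, 10:1, 11:1, 12:1
Odd-degree vertices: 0, 3, 4, 5, 6, 8, 9, 10, 11, 12.

10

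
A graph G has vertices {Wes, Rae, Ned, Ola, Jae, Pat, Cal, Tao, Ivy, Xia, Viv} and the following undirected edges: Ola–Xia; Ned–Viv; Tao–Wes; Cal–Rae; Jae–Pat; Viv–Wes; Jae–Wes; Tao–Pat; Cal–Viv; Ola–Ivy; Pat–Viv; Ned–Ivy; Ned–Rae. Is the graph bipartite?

Yes

Color {Rae, Jae, Tao, Ivy, Xia, Viv} black and {Wes, Ned, Ola, Pat, Cal} white. No edge joins two same-colored vertices, so the graph is bipartite.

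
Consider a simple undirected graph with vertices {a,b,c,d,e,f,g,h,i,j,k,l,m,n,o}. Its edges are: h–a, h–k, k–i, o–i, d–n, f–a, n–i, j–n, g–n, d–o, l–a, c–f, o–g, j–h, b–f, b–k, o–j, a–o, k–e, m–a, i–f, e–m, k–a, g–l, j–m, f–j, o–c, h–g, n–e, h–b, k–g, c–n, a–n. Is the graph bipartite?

No

b-h-k-b is an odd cycle (length 3), and a bipartite graph can contain only even cycles.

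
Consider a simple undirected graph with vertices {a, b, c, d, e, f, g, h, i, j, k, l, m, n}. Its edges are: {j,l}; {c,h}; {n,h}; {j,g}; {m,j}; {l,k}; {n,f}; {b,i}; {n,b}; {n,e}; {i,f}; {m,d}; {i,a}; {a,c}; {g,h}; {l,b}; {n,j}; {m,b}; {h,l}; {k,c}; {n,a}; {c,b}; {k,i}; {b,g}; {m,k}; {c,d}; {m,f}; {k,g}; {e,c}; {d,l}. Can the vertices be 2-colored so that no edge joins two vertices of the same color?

Yes

Partition the vertices as {c, g, i, l, m, n} vs {a, b, d, e, f, h, j, k}. Each listed edge has one endpoint in each part, so the graph is bipartite.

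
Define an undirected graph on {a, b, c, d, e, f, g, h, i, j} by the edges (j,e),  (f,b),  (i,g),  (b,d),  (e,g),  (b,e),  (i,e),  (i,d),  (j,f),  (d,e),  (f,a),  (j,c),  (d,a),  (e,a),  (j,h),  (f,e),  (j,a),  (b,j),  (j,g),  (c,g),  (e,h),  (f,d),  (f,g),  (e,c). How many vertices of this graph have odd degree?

Degrees: a:4, b:4, c:3, d:5, e:9, f:6, g:5, h:2, i:3, j:7
Odd-degree vertices: c, d, e, g, i, j.

6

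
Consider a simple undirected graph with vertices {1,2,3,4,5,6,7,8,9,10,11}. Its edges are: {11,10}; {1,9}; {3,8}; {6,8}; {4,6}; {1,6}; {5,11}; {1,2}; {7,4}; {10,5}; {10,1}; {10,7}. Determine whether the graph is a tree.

No

The graph has 11 vertices and 12 edges.
Connected but with 12 > 10 edges, so it has a cycle and is not a tree.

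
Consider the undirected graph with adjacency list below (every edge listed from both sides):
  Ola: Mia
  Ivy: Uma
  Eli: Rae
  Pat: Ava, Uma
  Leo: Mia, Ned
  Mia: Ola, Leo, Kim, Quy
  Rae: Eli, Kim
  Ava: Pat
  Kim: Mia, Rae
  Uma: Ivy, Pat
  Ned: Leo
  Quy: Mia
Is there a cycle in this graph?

|V| = 12, |E| = 10, number of components = 2.
A forest on 12 vertices with 2 components has exactly 10 edges, which matches — so no cycle.

No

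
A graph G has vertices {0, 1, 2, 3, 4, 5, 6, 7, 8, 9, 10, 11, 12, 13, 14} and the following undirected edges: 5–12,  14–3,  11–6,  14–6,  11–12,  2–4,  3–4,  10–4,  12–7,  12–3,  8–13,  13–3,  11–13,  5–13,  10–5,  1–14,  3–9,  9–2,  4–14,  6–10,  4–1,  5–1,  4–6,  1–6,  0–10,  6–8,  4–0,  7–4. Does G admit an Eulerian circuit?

No

Degrees: 0:2, 1:4, 2:2, 3:5, 4:8, 5:4, 6:6, 7:2, 8:2, 9:2, 10:4, 11:3, 12:4, 13:4, 14:4
3, 11 have odd degree; an Eulerian circuit needs every degree to be even, so none exists.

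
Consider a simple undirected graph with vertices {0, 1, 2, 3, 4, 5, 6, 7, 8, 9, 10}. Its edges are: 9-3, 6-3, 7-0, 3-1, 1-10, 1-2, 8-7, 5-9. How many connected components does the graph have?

Component: {4}
Component: {0, 7, 8}
Component: {1, 2, 3, 5, 6, 9, 10}

3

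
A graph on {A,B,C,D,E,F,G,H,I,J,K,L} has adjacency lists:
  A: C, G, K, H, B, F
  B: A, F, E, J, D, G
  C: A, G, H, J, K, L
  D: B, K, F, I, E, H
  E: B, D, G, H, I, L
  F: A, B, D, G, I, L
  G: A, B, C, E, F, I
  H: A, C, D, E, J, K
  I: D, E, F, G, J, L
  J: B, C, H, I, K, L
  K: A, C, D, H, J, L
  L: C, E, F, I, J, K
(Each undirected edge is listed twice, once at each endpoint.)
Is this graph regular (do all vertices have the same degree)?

Yes

Degrees: A:6, B:6, C:6, D:6, E:6, F:6, G:6, H:6, I:6, J:6, K:6, L:6
All degrees equal 6; the graph is regular.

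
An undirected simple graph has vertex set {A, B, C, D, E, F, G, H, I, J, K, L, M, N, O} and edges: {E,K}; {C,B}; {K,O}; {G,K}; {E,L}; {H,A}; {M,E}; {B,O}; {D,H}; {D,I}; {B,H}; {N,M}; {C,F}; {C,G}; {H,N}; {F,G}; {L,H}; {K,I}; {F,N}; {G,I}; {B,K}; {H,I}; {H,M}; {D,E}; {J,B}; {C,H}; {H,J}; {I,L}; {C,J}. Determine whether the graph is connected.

A breadth-first search from A visits A, H, I, L, N, B, C, M, D, J, G, K, E, F, O — all 15 vertices — so the graph is connected.

Yes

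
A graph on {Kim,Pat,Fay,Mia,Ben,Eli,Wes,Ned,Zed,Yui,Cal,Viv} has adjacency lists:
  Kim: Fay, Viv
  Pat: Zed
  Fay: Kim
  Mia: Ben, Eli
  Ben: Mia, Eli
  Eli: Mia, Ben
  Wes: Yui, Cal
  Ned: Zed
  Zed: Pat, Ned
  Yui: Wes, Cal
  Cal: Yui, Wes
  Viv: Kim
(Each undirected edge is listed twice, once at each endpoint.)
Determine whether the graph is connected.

No

Component: {Kim, Fay, Viv}
Component: {Pat, Ned, Zed}
Component: {Mia, Ben, Eli}
Component: {Wes, Yui, Cal}
No edge joins these 4 groups, so the graph is disconnected.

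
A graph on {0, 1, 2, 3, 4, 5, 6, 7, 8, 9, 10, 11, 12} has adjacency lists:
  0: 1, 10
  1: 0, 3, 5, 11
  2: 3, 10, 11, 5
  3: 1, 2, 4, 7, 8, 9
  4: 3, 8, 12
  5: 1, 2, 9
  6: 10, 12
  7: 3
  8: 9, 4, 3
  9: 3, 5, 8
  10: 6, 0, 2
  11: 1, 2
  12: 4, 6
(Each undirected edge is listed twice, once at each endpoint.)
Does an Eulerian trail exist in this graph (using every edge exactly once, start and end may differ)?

No

Degrees: 0:2, 1:4, 2:4, 3:6, 4:3, 5:3, 6:2, 7:1, 8:3, 9:3, 10:3, 11:2, 12:2
Odd-degree vertices: 4, 5, 7, 8, 9, 10 (6 total).
An Eulerian trail requires 0 or 2 odd-degree vertices; here there are 6.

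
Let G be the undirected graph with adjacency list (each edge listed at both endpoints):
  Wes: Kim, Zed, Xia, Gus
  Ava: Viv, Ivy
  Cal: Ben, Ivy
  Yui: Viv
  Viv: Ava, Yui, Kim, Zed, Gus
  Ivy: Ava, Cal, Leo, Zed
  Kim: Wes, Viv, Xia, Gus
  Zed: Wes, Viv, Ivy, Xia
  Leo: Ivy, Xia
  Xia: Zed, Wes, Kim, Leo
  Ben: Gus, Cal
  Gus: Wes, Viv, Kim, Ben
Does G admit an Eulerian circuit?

No

Degrees: Wes:4, Ava:2, Cal:2, Yui:1, Viv:5, Ivy:4, Kim:4, Zed:4, Leo:2, Xia:4, Ben:2, Gus:4
Yui, Viv have odd degree; an Eulerian circuit needs every degree to be even, so none exists.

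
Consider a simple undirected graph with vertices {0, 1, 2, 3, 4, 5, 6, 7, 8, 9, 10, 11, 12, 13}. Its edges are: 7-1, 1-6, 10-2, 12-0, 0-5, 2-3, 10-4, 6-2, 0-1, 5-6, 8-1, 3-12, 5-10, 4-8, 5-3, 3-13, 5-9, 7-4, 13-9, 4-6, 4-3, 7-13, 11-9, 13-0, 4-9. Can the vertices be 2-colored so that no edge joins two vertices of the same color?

Partition the vertices as {1, 2, 4, 5, 11, 12, 13} vs {0, 3, 6, 7, 8, 9, 10}. Each listed edge has one endpoint in each part, so the graph is bipartite.

Yes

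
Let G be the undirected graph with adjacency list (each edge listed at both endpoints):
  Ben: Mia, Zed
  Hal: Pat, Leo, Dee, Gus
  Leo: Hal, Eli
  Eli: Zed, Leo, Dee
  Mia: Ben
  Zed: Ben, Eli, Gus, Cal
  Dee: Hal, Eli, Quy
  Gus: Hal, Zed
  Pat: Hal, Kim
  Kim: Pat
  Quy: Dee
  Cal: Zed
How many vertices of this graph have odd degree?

6

Degrees: Ben:2, Hal:4, Leo:2, Eli:3, Mia:1, Zed:4, Dee:3, Gus:2, Pat:2, Kim:1, Quy:1, Cal:1
Odd-degree vertices: Eli, Mia, Dee, Kim, Quy, Cal.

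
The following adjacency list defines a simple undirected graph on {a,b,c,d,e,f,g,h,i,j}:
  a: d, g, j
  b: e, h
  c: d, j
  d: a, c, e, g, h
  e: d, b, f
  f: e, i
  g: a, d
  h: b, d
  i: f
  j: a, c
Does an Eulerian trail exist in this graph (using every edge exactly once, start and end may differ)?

No

Degrees: a:3, b:2, c:2, d:5, e:3, f:2, g:2, h:2, i:1, j:2
Odd-degree vertices: a, d, e, i (4 total).
With 4 odd-degree vertices (more than two), no single trail can use every edge.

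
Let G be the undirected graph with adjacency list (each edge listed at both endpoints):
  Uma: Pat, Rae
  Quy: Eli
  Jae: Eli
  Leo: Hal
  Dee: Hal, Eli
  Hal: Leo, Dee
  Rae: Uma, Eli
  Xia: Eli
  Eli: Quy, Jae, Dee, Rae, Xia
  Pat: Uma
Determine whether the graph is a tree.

|V| = 10, |E| = 9.
Connected and |E| = |V| - 1, which characterizes a tree.

Yes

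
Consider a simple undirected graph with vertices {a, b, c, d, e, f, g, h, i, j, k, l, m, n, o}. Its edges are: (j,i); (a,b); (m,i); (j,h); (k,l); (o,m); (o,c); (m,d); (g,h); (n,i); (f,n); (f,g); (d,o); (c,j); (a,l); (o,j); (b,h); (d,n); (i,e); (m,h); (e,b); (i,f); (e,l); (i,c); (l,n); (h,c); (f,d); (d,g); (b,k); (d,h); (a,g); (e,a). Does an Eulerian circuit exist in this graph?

Yes

Degrees: a:4, b:4, c:4, d:6, e:4, f:4, g:4, h:6, i:6, j:4, k:2, l:4, m:4, n:4, o:4
All degrees are even and the non-isolated vertices are connected — an Eulerian circuit exists.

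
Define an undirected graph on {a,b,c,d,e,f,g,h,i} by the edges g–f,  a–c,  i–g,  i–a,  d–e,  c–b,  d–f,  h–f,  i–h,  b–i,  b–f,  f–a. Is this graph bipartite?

Yes

A valid 2-coloring puts {c, e, f, i} on one side and {a, b, d, g, h} on the other; every edge crosses between the two sides.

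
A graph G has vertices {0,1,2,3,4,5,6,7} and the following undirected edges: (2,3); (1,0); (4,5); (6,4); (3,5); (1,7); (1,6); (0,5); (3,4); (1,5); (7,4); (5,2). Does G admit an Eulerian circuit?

Degrees: 0:2, 1:4, 2:2, 3:3, 4:4, 5:5, 6:2, 7:2
Vertices with odd degree: 3, 5. An Eulerian circuit requires all degrees even.

No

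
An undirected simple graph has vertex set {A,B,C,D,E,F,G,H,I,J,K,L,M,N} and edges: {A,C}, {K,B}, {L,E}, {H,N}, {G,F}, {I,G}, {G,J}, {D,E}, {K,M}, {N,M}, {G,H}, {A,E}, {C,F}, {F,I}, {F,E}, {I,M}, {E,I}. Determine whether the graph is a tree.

|V| = 14, |E| = 17.
Connected but with 17 > 13 edges, so it has a cycle and is not a tree.

No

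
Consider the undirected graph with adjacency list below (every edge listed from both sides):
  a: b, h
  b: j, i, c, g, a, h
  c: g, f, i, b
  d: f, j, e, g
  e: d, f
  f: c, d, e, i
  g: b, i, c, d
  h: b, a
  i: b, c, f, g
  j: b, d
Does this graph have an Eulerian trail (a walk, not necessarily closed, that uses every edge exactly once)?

Degrees: a:2, b:6, c:4, d:4, e:2, f:4, g:4, h:2, i:4, j:2
Odd-degree vertices: none (0 total).
The non-isolated vertices are connected and exactly 0 have odd degree, so an Eulerian trail exists.

Yes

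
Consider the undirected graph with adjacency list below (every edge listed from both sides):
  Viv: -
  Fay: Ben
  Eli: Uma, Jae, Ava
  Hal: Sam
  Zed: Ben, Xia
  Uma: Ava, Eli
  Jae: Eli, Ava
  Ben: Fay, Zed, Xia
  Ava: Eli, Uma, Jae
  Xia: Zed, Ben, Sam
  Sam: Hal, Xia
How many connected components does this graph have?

Component: {Viv}
Component: {Eli, Uma, Jae, Ava}
Component: {Fay, Hal, Zed, Ben, Xia, Sam}

3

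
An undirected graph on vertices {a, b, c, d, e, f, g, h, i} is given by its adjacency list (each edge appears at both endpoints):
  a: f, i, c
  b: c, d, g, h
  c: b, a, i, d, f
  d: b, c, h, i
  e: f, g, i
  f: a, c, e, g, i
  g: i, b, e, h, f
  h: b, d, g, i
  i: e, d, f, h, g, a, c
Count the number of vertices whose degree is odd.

6

Degrees: a:3, b:4, c:5, d:4, e:3, f:5, g:5, h:4, i:7
Odd-degree vertices: a, c, e, f, g, i.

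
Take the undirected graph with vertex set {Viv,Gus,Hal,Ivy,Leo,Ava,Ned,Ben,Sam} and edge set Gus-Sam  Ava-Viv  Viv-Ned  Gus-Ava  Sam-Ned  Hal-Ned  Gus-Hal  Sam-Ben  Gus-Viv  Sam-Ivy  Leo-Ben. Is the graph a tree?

|V| = 9, |E| = 11.
A tree on 9 vertices has exactly 8 edges; this graph has 11, so it contains a cycle and is not a tree.

No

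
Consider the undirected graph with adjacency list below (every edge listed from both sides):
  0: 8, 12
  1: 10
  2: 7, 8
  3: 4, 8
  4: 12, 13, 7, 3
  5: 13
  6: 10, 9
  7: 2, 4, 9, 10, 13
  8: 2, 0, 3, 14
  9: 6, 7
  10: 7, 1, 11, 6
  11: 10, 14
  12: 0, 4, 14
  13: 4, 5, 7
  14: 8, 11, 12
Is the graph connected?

Yes

Starting from 0 and exploring outward reaches every vertex (0, 8, 12, 2, 14, 3, 4, 7, 11, 13, 9, 10, 5, 6, 1); the graph is connected.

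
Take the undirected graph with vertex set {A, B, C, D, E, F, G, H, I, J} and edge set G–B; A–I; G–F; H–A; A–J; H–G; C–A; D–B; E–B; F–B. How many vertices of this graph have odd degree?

6

Degrees: A:4, B:4, C:1, D:1, E:1, F:2, G:3, H:2, I:1, J:1
Odd-degree vertices: C, D, E, G, I, J.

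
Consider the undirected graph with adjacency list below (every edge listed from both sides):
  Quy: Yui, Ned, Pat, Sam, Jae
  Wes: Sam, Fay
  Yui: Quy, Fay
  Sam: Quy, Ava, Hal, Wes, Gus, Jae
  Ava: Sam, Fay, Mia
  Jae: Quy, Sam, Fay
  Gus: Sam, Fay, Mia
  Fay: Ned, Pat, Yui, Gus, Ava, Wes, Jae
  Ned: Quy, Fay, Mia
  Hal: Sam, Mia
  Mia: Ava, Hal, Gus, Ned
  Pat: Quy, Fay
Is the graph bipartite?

The cycle Jae-Sam-Quy-Jae has length 3, which is odd, so the graph is not bipartite.

No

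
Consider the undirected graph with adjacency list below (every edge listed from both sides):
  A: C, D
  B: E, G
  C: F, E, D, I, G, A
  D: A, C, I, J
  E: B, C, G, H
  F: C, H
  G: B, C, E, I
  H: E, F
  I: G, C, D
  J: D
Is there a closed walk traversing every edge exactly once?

No

Degrees: A:2, B:2, C:6, D:4, E:4, F:2, G:4, H:2, I:3, J:1
Vertices with odd degree: I, J. An Eulerian circuit requires all degrees even.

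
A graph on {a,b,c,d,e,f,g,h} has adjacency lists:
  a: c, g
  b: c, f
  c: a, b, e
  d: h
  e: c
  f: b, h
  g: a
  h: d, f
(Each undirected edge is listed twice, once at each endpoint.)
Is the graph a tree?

|V| = 8, |E| = 7.
It is connected with exactly 7 edges, hence acyclic — it is a tree.

Yes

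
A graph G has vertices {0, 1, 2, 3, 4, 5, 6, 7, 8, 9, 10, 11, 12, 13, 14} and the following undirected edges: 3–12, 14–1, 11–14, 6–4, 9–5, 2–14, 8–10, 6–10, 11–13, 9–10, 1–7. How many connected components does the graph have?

Component: {0}
Component: {3, 12}
Component: {1, 2, 7, 11, 13, 14}
Component: {4, 5, 6, 8, 9, 10}

4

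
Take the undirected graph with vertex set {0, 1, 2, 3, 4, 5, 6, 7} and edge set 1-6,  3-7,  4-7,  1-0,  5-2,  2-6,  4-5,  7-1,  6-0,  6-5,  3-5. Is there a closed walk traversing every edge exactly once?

Degrees: 0:2, 1:3, 2:2, 3:2, 4:2, 5:4, 6:4, 7:3
Vertices with odd degree: 1, 7. An Eulerian circuit requires all degrees even.

No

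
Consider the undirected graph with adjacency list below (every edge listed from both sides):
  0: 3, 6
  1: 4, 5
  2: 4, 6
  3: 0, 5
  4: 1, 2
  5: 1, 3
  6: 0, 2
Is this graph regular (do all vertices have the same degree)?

Yes

Degrees: 0:2, 1:2, 2:2, 3:2, 4:2, 5:2, 6:2
All degrees equal 2; the graph is regular.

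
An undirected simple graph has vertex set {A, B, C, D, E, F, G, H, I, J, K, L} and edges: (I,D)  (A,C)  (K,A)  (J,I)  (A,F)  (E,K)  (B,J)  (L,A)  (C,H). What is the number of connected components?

3

Component: {G}
Component: {B, D, I, J}
Component: {A, C, E, F, H, K, L}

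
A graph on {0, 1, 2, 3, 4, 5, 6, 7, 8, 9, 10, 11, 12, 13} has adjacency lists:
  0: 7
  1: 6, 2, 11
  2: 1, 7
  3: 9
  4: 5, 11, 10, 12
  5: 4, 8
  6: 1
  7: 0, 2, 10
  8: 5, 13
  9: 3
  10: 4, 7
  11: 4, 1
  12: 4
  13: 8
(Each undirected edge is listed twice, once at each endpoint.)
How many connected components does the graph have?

Component: {3, 9}
Component: {0, 1, 2, 4, 5, 6, 7, 8, 10, 11, 12, 13}

2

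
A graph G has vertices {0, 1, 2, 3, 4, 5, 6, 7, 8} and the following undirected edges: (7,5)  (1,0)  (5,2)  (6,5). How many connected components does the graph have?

Component: {3}
Component: {4}
Component: {8}
Component: {0, 1}
Component: {2, 5, 6, 7}

5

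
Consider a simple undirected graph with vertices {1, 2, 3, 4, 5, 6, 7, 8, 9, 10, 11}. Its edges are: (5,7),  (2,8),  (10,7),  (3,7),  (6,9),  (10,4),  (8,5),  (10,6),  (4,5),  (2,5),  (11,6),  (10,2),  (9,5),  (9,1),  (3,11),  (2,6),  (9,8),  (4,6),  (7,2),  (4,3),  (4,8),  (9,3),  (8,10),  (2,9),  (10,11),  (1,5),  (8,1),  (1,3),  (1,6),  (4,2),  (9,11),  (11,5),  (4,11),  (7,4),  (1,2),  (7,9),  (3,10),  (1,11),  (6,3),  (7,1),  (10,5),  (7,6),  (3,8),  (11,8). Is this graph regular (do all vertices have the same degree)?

Yes

Degrees: 1:8, 2:8, 3:8, 4:8, 5:8, 6:8, 7:8, 8:8, 9:8, 10:8, 11:8
All degrees equal 8; the graph is regular.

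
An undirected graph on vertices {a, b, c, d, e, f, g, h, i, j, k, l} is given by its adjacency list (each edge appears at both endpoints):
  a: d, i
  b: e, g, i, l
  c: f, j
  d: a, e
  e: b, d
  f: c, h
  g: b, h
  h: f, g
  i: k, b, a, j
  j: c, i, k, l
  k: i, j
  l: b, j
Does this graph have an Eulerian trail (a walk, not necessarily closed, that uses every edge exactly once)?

Yes

Degrees: a:2, b:4, c:2, d:2, e:2, f:2, g:2, h:2, i:4, j:4, k:2, l:2
Odd-degree vertices: none (0 total).
The non-isolated vertices are connected and exactly 0 have odd degree, so an Eulerian trail exists.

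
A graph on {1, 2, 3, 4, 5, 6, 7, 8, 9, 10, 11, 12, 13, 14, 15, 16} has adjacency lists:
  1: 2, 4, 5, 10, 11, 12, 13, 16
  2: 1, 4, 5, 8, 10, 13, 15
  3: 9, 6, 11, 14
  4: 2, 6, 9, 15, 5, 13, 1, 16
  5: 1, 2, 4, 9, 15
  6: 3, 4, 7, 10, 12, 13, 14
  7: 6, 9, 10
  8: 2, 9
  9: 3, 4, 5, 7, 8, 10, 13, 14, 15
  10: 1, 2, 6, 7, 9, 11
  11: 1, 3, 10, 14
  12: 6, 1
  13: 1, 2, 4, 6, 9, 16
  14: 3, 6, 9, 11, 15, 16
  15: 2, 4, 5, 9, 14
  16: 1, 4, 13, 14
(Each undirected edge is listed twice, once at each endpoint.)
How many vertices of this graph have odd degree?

Degrees: 1:8, 2:7, 3:4, 4:8, 5:5, 6:7, 7:3, 8:2, 9:9, 10:6, 11:4, 12:2, 13:6, 14:6, 15:5, 16:4
Odd-degree vertices: 2, 5, 6, 7, 9, 15.

6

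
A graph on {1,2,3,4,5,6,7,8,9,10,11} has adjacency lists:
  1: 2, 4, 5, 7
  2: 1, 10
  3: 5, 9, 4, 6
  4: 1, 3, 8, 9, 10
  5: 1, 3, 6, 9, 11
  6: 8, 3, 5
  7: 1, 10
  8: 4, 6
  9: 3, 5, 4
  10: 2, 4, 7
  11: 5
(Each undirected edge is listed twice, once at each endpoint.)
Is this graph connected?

Yes

Starting from 1 and exploring outward reaches every vertex (1, 4, 5, 7, 2, 10, 8, 3, 9, 11, 6); the graph is connected.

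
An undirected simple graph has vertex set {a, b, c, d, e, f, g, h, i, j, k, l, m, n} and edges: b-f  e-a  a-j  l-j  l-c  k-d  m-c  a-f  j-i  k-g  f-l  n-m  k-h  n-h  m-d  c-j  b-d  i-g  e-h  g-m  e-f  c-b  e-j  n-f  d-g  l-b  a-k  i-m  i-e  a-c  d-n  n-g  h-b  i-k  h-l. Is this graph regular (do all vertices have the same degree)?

Yes

Degrees: a:5, b:5, c:5, d:5, e:5, f:5, g:5, h:5, i:5, j:5, k:5, l:5, m:5, n:5
All degrees equal 5; the graph is regular.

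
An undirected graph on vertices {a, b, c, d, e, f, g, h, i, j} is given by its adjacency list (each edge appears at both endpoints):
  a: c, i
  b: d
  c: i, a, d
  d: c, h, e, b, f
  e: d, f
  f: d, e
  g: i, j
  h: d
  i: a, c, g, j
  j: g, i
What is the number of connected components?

Component: {a, b, c, d, e, f, g, h, i, j}

1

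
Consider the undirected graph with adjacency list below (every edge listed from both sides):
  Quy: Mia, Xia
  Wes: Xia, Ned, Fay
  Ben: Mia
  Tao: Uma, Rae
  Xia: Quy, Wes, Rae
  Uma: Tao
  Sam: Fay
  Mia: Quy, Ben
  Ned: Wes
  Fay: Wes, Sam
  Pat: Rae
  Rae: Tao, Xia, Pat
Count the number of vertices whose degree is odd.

Degrees: Quy:2, Wes:3, Ben:1, Tao:2, Xia:3, Uma:1, Sam:1, Mia:2, Ned:1, Fay:2, Pat:1, Rae:3
Odd-degree vertices: Wes, Ben, Xia, Uma, Sam, Ned, Pat, Rae.

8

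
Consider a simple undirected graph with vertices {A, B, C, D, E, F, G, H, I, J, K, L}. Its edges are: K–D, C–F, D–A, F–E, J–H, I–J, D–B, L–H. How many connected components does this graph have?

4

Component: {G}
Component: {C, E, F}
Component: {A, B, D, K}
Component: {H, I, J, L}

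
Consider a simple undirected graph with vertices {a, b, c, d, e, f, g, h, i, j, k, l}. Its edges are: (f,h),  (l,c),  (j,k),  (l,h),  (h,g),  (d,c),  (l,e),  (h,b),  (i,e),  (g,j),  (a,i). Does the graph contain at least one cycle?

No

|V| = 12, |E| = 11, number of components = 1.
Since 11 = 12 - 1, the graph is a forest and contains no cycle.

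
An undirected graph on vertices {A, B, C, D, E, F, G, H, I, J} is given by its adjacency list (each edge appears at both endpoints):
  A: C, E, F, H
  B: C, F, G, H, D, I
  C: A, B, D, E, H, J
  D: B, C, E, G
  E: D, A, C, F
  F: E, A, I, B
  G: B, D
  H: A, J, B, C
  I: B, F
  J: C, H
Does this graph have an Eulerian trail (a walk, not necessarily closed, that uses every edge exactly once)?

Yes

Degrees: A:4, B:6, C:6, D:4, E:4, F:4, G:2, H:4, I:2, J:2
Odd-degree vertices: none (0 total).
With 0 odd-degree vertices and all edges in one connected piece, an Eulerian trail exists.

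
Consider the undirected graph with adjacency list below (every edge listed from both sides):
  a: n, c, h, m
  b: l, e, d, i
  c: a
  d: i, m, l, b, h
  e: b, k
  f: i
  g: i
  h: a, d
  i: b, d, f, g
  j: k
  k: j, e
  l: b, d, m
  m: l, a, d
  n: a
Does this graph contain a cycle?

Yes

The graph has 14 vertices, 17 edges, and 1 connected component.
One cycle is d-b-i-d.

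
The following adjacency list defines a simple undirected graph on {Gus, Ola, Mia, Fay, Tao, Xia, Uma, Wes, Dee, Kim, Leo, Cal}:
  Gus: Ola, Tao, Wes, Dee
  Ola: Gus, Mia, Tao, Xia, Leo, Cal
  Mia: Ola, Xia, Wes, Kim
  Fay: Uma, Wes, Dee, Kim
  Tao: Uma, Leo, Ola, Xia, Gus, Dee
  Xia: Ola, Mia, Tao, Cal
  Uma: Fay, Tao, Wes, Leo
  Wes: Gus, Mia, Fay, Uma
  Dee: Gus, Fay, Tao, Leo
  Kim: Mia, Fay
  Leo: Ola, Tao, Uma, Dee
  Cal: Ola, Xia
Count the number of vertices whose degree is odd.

0

Degrees: Gus:4, Ola:6, Mia:4, Fay:4, Tao:6, Xia:4, Uma:4, Wes:4, Dee:4, Kim:2, Leo:4, Cal:2
Odd-degree vertices: none.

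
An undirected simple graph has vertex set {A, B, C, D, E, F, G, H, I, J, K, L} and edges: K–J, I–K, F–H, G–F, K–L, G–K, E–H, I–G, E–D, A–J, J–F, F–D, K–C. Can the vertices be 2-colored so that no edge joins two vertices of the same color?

G-I-K-G is an odd cycle (length 3), and a bipartite graph can contain only even cycles.

No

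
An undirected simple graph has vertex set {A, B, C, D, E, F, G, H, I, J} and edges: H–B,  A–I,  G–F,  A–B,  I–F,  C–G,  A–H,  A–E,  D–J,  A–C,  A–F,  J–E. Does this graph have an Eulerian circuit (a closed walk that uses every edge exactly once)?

Degrees: A:6, B:2, C:2, D:1, E:2, F:3, G:2, H:2, I:2, J:2
D, F have odd degree; an Eulerian circuit needs every degree to be even, so none exists.

No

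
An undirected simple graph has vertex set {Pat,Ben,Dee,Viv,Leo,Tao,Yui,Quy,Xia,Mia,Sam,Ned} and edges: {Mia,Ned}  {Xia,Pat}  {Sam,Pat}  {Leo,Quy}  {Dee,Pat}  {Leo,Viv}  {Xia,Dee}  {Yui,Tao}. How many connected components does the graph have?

Component: {Ben}
Component: {Tao, Yui}
Component: {Mia, Ned}
Component: {Viv, Leo, Quy}
Component: {Pat, Dee, Xia, Sam}

5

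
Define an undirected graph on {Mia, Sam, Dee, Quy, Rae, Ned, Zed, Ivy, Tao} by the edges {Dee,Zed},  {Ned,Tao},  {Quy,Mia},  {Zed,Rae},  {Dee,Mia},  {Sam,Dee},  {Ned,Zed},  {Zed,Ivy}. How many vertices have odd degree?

6

Degrees: Mia:2, Sam:1, Dee:3, Quy:1, Rae:1, Ned:2, Zed:4, Ivy:1, Tao:1
Odd-degree vertices: Sam, Dee, Quy, Rae, Ivy, Tao.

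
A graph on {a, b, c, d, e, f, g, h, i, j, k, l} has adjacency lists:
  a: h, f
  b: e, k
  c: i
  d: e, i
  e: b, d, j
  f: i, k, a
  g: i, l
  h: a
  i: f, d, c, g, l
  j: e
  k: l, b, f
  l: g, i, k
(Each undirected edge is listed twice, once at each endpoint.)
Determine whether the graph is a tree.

|V| = 12, |E| = 14.
Connected but with 14 > 11 edges, so it has a cycle and is not a tree.

No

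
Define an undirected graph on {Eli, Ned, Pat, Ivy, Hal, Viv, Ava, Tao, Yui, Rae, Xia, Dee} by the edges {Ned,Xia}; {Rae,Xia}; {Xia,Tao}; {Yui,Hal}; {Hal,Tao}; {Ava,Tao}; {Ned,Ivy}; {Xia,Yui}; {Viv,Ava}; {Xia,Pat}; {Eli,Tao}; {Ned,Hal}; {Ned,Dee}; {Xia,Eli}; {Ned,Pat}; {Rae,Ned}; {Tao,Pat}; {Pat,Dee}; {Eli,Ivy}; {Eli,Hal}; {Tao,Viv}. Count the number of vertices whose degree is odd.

0

Degrees: Eli:4, Ned:6, Pat:4, Ivy:2, Hal:4, Viv:2, Ava:2, Tao:6, Yui:2, Rae:2, Xia:6, Dee:2
Odd-degree vertices: none.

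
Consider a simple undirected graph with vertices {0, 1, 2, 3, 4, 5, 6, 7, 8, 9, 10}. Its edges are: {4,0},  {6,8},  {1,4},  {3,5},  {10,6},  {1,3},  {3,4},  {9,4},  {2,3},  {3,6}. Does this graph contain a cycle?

|V| = 11, |E| = 10, number of components = 2.
Since 10 > 11 - 2, a cycle must exist; for instance 4-3-1-4.

Yes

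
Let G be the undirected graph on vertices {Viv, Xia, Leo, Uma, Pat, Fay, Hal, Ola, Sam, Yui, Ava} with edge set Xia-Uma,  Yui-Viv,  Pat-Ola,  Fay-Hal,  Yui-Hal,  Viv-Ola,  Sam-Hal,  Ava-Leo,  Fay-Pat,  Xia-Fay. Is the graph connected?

Component: {Leo, Ava}
Component: {Viv, Xia, Uma, Pat, Fay, Hal, Ola, Sam, Yui}
No edge joins these 2 groups, so the graph is disconnected.

No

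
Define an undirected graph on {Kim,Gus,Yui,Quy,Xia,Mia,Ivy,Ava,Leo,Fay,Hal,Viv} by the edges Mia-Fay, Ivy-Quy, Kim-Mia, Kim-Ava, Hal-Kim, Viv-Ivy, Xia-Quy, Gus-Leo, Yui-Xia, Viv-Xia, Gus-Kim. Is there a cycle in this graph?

The graph has 12 vertices, 11 edges, and 2 connected components.
Since 11 > 12 - 2, a cycle must exist; for instance Xia-Quy-Ivy-Viv-Xia.

Yes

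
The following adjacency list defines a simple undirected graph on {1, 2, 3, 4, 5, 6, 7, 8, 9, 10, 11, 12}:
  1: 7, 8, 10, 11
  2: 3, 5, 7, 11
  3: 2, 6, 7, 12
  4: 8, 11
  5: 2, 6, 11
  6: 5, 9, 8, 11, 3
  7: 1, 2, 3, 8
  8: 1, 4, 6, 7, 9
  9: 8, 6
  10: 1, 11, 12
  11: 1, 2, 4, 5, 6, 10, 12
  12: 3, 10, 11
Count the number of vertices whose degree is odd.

Degrees: 1:4, 2:4, 3:4, 4:2, 5:3, 6:5, 7:4, 8:5, 9:2, 10:3, 11:7, 12:3
Odd-degree vertices: 5, 6, 8, 10, 11, 12.

6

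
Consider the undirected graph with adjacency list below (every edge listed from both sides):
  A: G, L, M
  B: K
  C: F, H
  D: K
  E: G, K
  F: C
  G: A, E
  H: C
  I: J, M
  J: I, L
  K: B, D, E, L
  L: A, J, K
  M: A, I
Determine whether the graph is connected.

No

Component: {C, F, H}
Component: {A, B, D, E, G, I, J, K, L, M}
There are 2 separate components, so the graph is not connected.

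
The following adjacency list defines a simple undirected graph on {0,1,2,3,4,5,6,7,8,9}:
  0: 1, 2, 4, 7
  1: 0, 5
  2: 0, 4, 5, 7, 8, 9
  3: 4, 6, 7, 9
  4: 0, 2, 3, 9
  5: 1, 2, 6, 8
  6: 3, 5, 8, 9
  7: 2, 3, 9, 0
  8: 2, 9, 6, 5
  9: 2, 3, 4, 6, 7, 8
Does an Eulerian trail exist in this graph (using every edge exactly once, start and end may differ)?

Degrees: 0:4, 1:2, 2:6, 3:4, 4:4, 5:4, 6:4, 7:4, 8:4, 9:6
Odd-degree vertices: none (0 total).
The non-isolated vertices are connected and exactly 0 have odd degree, so an Eulerian trail exists.

Yes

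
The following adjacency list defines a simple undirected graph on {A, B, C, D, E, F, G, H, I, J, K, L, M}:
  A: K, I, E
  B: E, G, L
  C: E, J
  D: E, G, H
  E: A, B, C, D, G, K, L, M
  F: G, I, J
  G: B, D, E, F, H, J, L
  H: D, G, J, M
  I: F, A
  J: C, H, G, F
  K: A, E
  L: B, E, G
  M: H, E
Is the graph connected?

Yes

A breadth-first search from A visits A, E, K, I, C, B, D, M, G, L, F, J, H — all 13 vertices — so the graph is connected.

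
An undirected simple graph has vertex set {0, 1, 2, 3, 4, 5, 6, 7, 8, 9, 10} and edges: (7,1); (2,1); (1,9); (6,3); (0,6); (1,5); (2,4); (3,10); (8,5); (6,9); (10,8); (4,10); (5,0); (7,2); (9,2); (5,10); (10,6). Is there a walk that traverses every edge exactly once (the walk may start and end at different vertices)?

Degrees: 0:2, 1:4, 2:4, 3:2, 4:2, 5:4, 6:4, 7:2, 8:2, 9:3, 10:5
Odd-degree vertices: 9, 10 (2 total).
The non-isolated vertices are connected and exactly 2 have odd degree, so an Eulerian trail exists (from 9 to 10).

Yes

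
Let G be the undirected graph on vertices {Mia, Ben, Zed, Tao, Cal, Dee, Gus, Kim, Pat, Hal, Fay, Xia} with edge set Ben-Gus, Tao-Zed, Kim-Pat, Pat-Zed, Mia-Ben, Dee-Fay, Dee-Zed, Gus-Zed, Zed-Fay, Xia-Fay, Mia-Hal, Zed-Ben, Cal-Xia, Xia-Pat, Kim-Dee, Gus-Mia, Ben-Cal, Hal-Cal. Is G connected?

Yes

Starting from Mia and exploring outward reaches every vertex (Mia, Hal, Ben, Gus, Cal, Zed, Xia, Pat, Tao, Fay, Dee, Kim); the graph is connected.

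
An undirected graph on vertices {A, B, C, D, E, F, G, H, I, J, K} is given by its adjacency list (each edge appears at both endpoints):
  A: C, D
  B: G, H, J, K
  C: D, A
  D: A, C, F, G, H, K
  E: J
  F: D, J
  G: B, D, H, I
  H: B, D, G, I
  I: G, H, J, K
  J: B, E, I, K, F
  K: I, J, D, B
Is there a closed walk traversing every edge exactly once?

Degrees: A:2, B:4, C:2, D:6, E:1, F:2, G:4, H:4, I:4, J:5, K:4
E, J have odd degree; an Eulerian circuit needs every degree to be even, so none exists.

No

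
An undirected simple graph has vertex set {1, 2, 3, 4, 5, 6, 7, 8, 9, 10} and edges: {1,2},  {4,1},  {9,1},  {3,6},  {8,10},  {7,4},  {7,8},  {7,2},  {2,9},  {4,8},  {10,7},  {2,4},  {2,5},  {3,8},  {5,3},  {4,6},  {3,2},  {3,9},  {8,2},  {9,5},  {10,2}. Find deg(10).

Neighbors of 10: 2, 7, 8.

3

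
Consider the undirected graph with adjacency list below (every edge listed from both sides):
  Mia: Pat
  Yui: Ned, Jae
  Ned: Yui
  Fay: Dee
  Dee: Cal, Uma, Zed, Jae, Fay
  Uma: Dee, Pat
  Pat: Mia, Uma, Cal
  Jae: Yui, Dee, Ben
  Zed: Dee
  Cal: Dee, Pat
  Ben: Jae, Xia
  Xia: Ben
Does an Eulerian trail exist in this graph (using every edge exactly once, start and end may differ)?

Degrees: Mia:1, Yui:2, Ned:1, Fay:1, Dee:5, Uma:2, Pat:3, Jae:3, Zed:1, Cal:2, Ben:2, Xia:1
Odd-degree vertices: Mia, Ned, Fay, Dee, Pat, Jae, Zed, Xia (8 total).
With 8 odd-degree vertices (more than two), no single trail can use every edge.

No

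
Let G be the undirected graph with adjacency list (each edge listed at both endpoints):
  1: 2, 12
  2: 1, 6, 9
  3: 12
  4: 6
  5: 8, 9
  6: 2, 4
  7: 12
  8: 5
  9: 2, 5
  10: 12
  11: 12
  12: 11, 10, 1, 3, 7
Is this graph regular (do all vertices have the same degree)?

Degrees: 1:2, 2:3, 3:1, 4:1, 5:2, 6:2, 7:1, 8:1, 9:2, 10:1, 11:1, 12:5
Vertex 3 has degree 1 while 12 has degree 5, so the graph is not regular.

No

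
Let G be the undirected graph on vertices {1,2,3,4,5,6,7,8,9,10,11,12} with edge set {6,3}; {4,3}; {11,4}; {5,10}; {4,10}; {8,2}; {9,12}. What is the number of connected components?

5

Component: {1}
Component: {7}
Component: {2, 8}
Component: {9, 12}
Component: {3, 4, 5, 6, 10, 11}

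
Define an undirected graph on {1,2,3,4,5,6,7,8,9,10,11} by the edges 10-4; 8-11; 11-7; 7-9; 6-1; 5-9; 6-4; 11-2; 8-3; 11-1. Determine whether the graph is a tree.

Yes

|V| = 11, |E| = 10.
It is connected with exactly 10 edges, hence acyclic — it is a tree.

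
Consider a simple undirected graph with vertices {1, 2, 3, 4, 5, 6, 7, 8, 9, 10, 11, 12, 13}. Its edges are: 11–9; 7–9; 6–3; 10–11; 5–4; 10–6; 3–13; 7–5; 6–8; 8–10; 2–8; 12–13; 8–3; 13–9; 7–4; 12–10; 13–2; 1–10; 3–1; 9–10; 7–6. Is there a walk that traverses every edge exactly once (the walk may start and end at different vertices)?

Yes

Degrees: 1:2, 2:2, 3:4, 4:2, 5:2, 6:4, 7:4, 8:4, 9:4, 10:6, 11:2, 12:2, 13:4
Odd-degree vertices: none (0 total).
The non-isolated vertices are connected and exactly 0 have odd degree, so an Eulerian trail exists.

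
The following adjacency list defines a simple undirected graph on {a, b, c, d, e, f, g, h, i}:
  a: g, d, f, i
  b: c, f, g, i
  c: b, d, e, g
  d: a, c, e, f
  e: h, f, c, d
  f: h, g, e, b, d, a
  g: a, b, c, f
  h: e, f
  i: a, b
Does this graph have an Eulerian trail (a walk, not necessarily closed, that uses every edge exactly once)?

Yes

Degrees: a:4, b:4, c:4, d:4, e:4, f:6, g:4, h:2, i:2
Odd-degree vertices: none (0 total).
The non-isolated vertices are connected and exactly 0 have odd degree, so an Eulerian trail exists.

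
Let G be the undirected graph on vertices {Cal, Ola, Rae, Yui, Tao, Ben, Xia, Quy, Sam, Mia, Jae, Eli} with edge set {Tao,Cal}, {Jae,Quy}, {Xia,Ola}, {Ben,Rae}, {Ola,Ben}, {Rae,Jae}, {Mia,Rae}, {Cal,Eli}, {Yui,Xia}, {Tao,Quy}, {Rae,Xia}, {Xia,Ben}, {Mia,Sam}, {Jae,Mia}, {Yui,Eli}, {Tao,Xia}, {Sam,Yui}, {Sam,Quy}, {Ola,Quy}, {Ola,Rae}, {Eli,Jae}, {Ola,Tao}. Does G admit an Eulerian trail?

Degrees: Cal:2, Ola:5, Rae:5, Yui:3, Tao:4, Ben:3, Xia:5, Quy:4, Sam:3, Mia:3, Jae:4, Eli:3
Odd-degree vertices: Ola, Rae, Yui, Ben, Xia, Sam, Mia, Eli (8 total).
With 8 odd-degree vertices (more than two), no single trail can use every edge.

No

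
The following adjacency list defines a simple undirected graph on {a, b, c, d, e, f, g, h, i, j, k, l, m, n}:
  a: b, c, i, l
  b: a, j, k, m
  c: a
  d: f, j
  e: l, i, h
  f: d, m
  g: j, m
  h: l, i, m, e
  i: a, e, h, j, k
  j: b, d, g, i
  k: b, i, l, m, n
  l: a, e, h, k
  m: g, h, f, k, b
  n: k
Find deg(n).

Neighbors of n: k.

1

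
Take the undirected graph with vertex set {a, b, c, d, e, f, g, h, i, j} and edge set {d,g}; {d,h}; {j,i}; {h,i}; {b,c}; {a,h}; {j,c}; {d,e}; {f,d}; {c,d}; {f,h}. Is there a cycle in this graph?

|V| = 10, |E| = 11, number of components = 1.
One cycle is h-d-c-j-i-h.

Yes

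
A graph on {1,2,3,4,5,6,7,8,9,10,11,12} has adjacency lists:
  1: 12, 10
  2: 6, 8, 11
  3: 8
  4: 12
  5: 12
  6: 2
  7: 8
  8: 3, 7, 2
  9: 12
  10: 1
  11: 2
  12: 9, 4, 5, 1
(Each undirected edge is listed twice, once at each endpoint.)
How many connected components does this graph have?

2

Component: {1, 4, 5, 9, 10, 12}
Component: {2, 3, 6, 7, 8, 11}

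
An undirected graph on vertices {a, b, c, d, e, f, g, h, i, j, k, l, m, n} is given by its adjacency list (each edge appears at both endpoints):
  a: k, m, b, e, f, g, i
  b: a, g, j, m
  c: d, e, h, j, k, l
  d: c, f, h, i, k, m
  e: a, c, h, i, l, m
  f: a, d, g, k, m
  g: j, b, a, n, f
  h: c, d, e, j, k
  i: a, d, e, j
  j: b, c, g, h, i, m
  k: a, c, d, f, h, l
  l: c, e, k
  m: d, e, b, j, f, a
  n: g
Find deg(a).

Neighbors of a: b, e, f, g, i, k, m.

7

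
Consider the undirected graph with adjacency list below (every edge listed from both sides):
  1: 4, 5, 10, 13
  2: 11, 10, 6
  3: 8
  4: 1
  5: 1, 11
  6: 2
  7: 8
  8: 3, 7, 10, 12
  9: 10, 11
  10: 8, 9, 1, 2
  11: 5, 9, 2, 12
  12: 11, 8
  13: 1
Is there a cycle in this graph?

Yes

The graph has 13 vertices, 15 edges, and 1 connected component.
One cycle is 11-2-10-8-12-11.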